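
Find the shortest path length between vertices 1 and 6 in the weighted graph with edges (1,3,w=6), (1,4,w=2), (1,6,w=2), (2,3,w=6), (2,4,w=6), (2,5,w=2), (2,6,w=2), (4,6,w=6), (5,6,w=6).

Step 1: Build adjacency list with weights:
  1: 3(w=6), 4(w=2), 6(w=2)
  2: 3(w=6), 4(w=6), 5(w=2), 6(w=2)
  3: 1(w=6), 2(w=6)
  4: 1(w=2), 2(w=6), 6(w=6)
  5: 2(w=2), 6(w=6)
  6: 1(w=2), 2(w=2), 4(w=6), 5(w=6)

Step 2: Apply Dijkstra's algorithm from vertex 1:
  Visit vertex 1 (distance=0)
    Update dist[3] = 6
    Update dist[4] = 2
    Update dist[6] = 2
  Visit vertex 4 (distance=2)
    Update dist[2] = 8
  Visit vertex 6 (distance=2)
    Update dist[2] = 4
    Update dist[5] = 8

Step 3: Shortest path: 1 -> 6
Total weight: 2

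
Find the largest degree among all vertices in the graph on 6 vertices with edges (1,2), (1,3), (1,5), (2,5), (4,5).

Step 1: Count edges incident to each vertex:
  deg(1) = 3 (neighbors: 2, 3, 5)
  deg(2) = 2 (neighbors: 1, 5)
  deg(3) = 1 (neighbors: 1)
  deg(4) = 1 (neighbors: 5)
  deg(5) = 3 (neighbors: 1, 2, 4)
  deg(6) = 0 (neighbors: none)

Step 2: Find maximum:
  max(3, 2, 1, 1, 3, 0) = 3 (vertex 1)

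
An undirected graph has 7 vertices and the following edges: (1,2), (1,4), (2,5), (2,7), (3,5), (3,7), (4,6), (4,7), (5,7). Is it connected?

Step 1: Build adjacency list from edges:
  1: 2, 4
  2: 1, 5, 7
  3: 5, 7
  4: 1, 6, 7
  5: 2, 3, 7
  6: 4
  7: 2, 3, 4, 5

Step 2: Run BFS/DFS from vertex 1:
  Visited: {1, 2, 4, 5, 7, 6, 3}
  Reached 7 of 7 vertices

Step 3: All 7 vertices reached from vertex 1, so the graph is connected.
Answer: Yes, the graph is connected.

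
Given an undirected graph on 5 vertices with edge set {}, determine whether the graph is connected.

Step 1: Build adjacency list from edges:
  1: (none)
  2: (none)
  3: (none)
  4: (none)
  5: (none)

Step 2: Run BFS/DFS from vertex 1:
  Visited: {1}
  Reached 1 of 5 vertices

Step 3: Only 1 of 5 vertices reached. Graph is disconnected.
Connected components: {1}, {2}, {3}, {4}, {5}
Answer: No, the graph is not connected (5 components).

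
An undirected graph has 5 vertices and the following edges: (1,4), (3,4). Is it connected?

Step 1: Build adjacency list from edges:
  1: 4
  2: (none)
  3: 4
  4: 1, 3
  5: (none)

Step 2: Run BFS/DFS from vertex 1:
  Visited: {1, 4, 3}
  Reached 3 of 5 vertices

Step 3: Only 3 of 5 vertices reached. Graph is disconnected.
Connected components: {1, 3, 4}, {2}, {5}
Answer: No, the graph is not connected (3 components).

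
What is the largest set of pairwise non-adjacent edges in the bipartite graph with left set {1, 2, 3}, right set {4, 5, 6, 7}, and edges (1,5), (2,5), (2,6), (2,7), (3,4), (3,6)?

Step 1: List the neighbors of each left vertex:
  1: 5
  2: 5, 6, 7
  3: 4, 6

Step 2: Greedily match left vertices, then look for augmenting paths:
  Match 1 -- 5
  Match 2 -- 6
  Match 3 -- 4
  No augmenting path remains.

Step 3: Verify this is maximum:
  Matching size 3 = min(|L|, |R|) = min(3, 4), which is an upper bound, so this matching is maximum.

Maximum matching: {(1,5), (2,6), (3,4)}
Size: 3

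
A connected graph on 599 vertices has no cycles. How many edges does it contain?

A tree on n vertices always has exactly n - 1 edges.
For n = 599: edges = 599 - 1 = 598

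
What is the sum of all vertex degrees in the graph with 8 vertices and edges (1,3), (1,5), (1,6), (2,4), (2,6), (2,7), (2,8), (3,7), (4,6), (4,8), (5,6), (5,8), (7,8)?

Step 1: Count edges incident to each vertex:
  deg(1) = 3 (neighbors: 3, 5, 6)
  deg(2) = 4 (neighbors: 4, 6, 7, 8)
  deg(3) = 2 (neighbors: 1, 7)
  deg(4) = 3 (neighbors: 2, 6, 8)
  deg(5) = 3 (neighbors: 1, 6, 8)
  deg(6) = 4 (neighbors: 1, 2, 4, 5)
  deg(7) = 3 (neighbors: 2, 3, 8)
  deg(8) = 4 (neighbors: 2, 4, 5, 7)

Step 2: Sum all degrees:
  3 + 4 + 2 + 3 + 3 + 4 + 3 + 4 = 26

Verification: sum of degrees = 2 * |E| = 2 * 13 = 26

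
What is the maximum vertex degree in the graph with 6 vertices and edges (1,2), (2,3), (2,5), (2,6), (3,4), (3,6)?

Step 1: Count edges incident to each vertex:
  deg(1) = 1 (neighbors: 2)
  deg(2) = 4 (neighbors: 1, 3, 5, 6)
  deg(3) = 3 (neighbors: 2, 4, 6)
  deg(4) = 1 (neighbors: 3)
  deg(5) = 1 (neighbors: 2)
  deg(6) = 2 (neighbors: 2, 3)

Step 2: Find maximum:
  max(1, 4, 3, 1, 1, 2) = 4 (vertex 2)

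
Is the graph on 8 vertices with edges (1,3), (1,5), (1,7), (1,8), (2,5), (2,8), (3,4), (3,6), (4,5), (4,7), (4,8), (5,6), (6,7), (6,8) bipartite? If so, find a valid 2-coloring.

Step 1: Attempt 2-coloring using BFS:
  Start at vertex 1, assign color 0
  Color vertex 3 with color 1 (neighbor of 1)
  Color vertex 5 with color 1 (neighbor of 1)
  Color vertex 7 with color 1 (neighbor of 1)
  Color vertex 8 with color 1 (neighbor of 1)
  Color vertex 4 with color 0 (neighbor of 3)
  Color vertex 6 with color 0 (neighbor of 3)
  Color vertex 2 with color 0 (neighbor of 5)

Step 2: 2-coloring succeeded. No conflicts found.
  Set A (color 0): {1, 2, 4, 6}
  Set B (color 1): {3, 5, 7, 8}

The graph is bipartite with partition {1, 2, 4, 6}, {3, 5, 7, 8}.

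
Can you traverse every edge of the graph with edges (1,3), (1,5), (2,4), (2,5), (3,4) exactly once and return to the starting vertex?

Step 1: Find the degree of each vertex:
  deg(1) = 2
  deg(2) = 2
  deg(3) = 2
  deg(4) = 2
  deg(5) = 2

Step 2: Count vertices with odd degree:
  All vertices have even degree (0 odd-degree vertices)

Step 3: Apply Euler's theorem:
  - Eulerian circuit exists iff graph is connected and all vertices have even degree
  - Eulerian path exists iff graph is connected and has 0 or 2 odd-degree vertices

Graph is connected with 0 odd-degree vertices.
Both Eulerian circuit and Eulerian path exist.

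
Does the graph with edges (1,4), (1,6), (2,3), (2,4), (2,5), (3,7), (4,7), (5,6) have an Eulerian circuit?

Step 1: Find the degree of each vertex:
  deg(1) = 2
  deg(2) = 3
  deg(3) = 2
  deg(4) = 3
  deg(5) = 2
  deg(6) = 2
  deg(7) = 2

Step 2: Count vertices with odd degree:
  Odd-degree vertices: 2, 4 (2 total)

Step 3: Apply Euler's theorem:
  - Eulerian circuit exists iff graph is connected and all vertices have even degree
  - Eulerian path exists iff graph is connected and has 0 or 2 odd-degree vertices

Graph is connected with exactly 2 odd-degree vertices (2, 4).
Eulerian path exists (starting and ending at the odd-degree vertices), but no Eulerian circuit.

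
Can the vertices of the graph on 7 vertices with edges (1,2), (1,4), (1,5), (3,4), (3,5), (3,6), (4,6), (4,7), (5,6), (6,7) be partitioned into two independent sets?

Step 1: Attempt 2-coloring using BFS:
  Start at vertex 1, assign color 0
  Color vertex 2 with color 1 (neighbor of 1)
  Color vertex 4 with color 1 (neighbor of 1)
  Color vertex 5 with color 1 (neighbor of 1)
  Color vertex 3 with color 0 (neighbor of 4)
  Color vertex 6 with color 0 (neighbor of 4)
  Color vertex 7 with color 0 (neighbor of 4)

Step 2: Conflict found! Vertices 3 and 6 are adjacent but have the same color.
This means the graph contains an odd cycle.

The graph is NOT bipartite.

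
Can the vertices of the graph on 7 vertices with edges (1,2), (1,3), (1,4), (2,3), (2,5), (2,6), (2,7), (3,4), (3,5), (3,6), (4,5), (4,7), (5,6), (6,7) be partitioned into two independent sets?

Step 1: Attempt 2-coloring using BFS:
  Start at vertex 1, assign color 0
  Color vertex 2 with color 1 (neighbor of 1)
  Color vertex 3 with color 1 (neighbor of 1)
  Color vertex 4 with color 1 (neighbor of 1)

Step 2: Conflict found! Vertices 2 and 3 are adjacent but have the same color.
This means the graph contains an odd cycle.

The graph is NOT bipartite.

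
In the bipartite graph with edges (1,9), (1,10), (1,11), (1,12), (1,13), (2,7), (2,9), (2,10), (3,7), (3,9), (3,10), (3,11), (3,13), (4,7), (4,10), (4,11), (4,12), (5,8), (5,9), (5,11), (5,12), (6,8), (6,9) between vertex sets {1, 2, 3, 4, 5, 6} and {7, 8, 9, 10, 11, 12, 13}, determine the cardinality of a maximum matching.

Step 1: List the neighbors of each left vertex:
  1: 9, 10, 11, 12, 13
  2: 7, 9, 10
  3: 7, 9, 10, 11, 13
  4: 7, 10, 11, 12
  5: 8, 9, 11, 12
  6: 8, 9

Step 2: Greedily match left vertices, then look for augmenting paths:
  Match 1 -- 9
  Match 2 -- 7
  Match 3 -- 10
  Match 4 -- 11
  Match 5 -- 12
  Match 6 -- 8
  No augmenting path remains.

Step 3: Verify this is maximum:
  Matching size 6 = min(|L|, |R|) = min(6, 7), which is an upper bound, so this matching is maximum.

Maximum matching: {(1,9), (2,7), (3,10), (4,11), (5,12), (6,8)}
Size: 6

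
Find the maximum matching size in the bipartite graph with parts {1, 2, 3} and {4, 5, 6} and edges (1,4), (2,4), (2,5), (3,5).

Step 1: List the neighbors of each left vertex:
  1: 4
  2: 4, 5
  3: 5

Step 2: Greedily match left vertices, then look for augmenting paths:
  Match 1 -- 4
  Match 2 -- 5
  No augmenting path remains.

Step 3: Verify this is maximum:
  Matching has size 2. The vertex set {4, 5} covers every edge and has size 2; any matching has at most one edge per cover vertex, so 2 is maximum (König's theorem).

Maximum matching: {(1,4), (2,5)}
Size: 2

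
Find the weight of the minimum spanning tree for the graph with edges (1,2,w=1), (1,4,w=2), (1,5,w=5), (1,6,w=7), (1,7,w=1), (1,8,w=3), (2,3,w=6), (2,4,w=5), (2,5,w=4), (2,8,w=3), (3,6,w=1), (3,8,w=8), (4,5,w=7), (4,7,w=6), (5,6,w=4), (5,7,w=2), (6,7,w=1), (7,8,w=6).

Apply Kruskal's algorithm (sort edges by weight, add if no cycle):

Sorted edges by weight:
  (1,2) w=1
  (1,7) w=1
  (3,6) w=1
  (6,7) w=1
  (1,4) w=2
  (5,7) w=2
  (1,8) w=3
  (2,8) w=3
  (2,5) w=4
  (5,6) w=4
  (1,5) w=5
  (2,4) w=5
  (2,3) w=6
  (4,7) w=6
  (7,8) w=6
  (1,6) w=7
  (4,5) w=7
  (3,8) w=8

Add edge (1,2) w=1 -- no cycle. Running total: 1
Add edge (1,7) w=1 -- no cycle. Running total: 2
Add edge (3,6) w=1 -- no cycle. Running total: 3
Add edge (6,7) w=1 -- no cycle. Running total: 4
Add edge (1,4) w=2 -- no cycle. Running total: 6
Add edge (5,7) w=2 -- no cycle. Running total: 8
Add edge (1,8) w=3 -- no cycle. Running total: 11

MST edges: (1,2,w=1), (1,7,w=1), (3,6,w=1), (6,7,w=1), (1,4,w=2), (5,7,w=2), (1,8,w=3)
Total MST weight: 1 + 1 + 1 + 1 + 2 + 2 + 3 = 11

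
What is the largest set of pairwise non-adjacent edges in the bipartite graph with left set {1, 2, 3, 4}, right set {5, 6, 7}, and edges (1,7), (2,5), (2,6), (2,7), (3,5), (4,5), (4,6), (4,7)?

Step 1: List the neighbors of each left vertex:
  1: 7
  2: 5, 6, 7
  3: 5
  4: 5, 6, 7

Step 2: Greedily match left vertices, then look for augmenting paths:
  Match 1 -- 7
  Match 2 -- 5
  Match 4 -- 6
  No augmenting path remains.

Step 3: Verify this is maximum:
  Matching size 3 = min(|L|, |R|) = min(4, 3), which is an upper bound, so this matching is maximum.

Maximum matching: {(1,7), (2,5), (4,6)}
Size: 3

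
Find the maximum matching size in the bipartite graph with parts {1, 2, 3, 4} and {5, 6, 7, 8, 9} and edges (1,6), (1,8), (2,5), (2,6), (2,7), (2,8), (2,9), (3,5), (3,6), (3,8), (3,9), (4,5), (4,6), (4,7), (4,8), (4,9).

Step 1: List the neighbors of each left vertex:
  1: 6, 8
  2: 5, 6, 7, 8, 9
  3: 5, 6, 8, 9
  4: 5, 6, 7, 8, 9

Step 2: Greedily match left vertices, then look for augmenting paths:
  Match 1 -- 6
  Match 2 -- 5
  Match 3 -- 8
  Match 4 -- 7
  No augmenting path remains.

Step 3: Verify this is maximum:
  Matching size 4 = min(|L|, |R|) = min(4, 5), which is an upper bound, so this matching is maximum.

Maximum matching: {(1,6), (2,5), (3,8), (4,7)}
Size: 4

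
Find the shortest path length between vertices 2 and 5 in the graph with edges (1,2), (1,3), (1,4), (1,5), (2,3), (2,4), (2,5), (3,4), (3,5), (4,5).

Step 1: Build adjacency list:
  1: 2, 3, 4, 5
  2: 1, 3, 4, 5
  3: 1, 2, 4, 5
  4: 1, 2, 3, 5
  5: 1, 2, 3, 4

Step 2: BFS from vertex 2 to find shortest path to 5:
  vertex 1 reached at distance 1
  vertex 3 reached at distance 1
  vertex 4 reached at distance 1
  vertex 5 reached at distance 1

Step 3: Shortest path: 2 -> 5
Path length: 1 edge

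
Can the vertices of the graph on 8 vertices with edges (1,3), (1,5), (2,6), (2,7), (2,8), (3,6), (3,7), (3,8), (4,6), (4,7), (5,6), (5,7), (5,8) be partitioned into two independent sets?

Step 1: Attempt 2-coloring using BFS:
  Start at vertex 1, assign color 0
  Color vertex 3 with color 1 (neighbor of 1)
  Color vertex 5 with color 1 (neighbor of 1)
  Color vertex 6 with color 0 (neighbor of 3)
  Color vertex 7 with color 0 (neighbor of 3)
  Color vertex 8 with color 0 (neighbor of 3)
  Color vertex 2 with color 1 (neighbor of 6)
  Color vertex 4 with color 1 (neighbor of 6)

Step 2: 2-coloring succeeded. No conflicts found.
  Set A (color 0): {1, 6, 7, 8}
  Set B (color 1): {2, 3, 4, 5}

The graph is bipartite with partition {1, 6, 7, 8}, {2, 3, 4, 5}.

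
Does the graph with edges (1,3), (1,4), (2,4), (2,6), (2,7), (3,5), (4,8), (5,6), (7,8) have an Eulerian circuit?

Step 1: Find the degree of each vertex:
  deg(1) = 2
  deg(2) = 3
  deg(3) = 2
  deg(4) = 3
  deg(5) = 2
  deg(6) = 2
  deg(7) = 2
  deg(8) = 2

Step 2: Count vertices with odd degree:
  Odd-degree vertices: 2, 4 (2 total)

Step 3: Apply Euler's theorem:
  - Eulerian circuit exists iff graph is connected and all vertices have even degree
  - Eulerian path exists iff graph is connected and has 0 or 2 odd-degree vertices

Graph is connected with exactly 2 odd-degree vertices (2, 4).
Eulerian path exists (starting and ending at the odd-degree vertices), but no Eulerian circuit.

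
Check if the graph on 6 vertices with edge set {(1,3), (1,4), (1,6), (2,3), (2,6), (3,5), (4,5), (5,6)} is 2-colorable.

Step 1: Attempt 2-coloring using BFS:
  Start at vertex 1, assign color 0
  Color vertex 3 with color 1 (neighbor of 1)
  Color vertex 4 with color 1 (neighbor of 1)
  Color vertex 6 with color 1 (neighbor of 1)
  Color vertex 2 with color 0 (neighbor of 3)
  Color vertex 5 with color 0 (neighbor of 3)

Step 2: 2-coloring succeeded. No conflicts found.
  Set A (color 0): {1, 2, 5}
  Set B (color 1): {3, 4, 6}

The graph is bipartite with partition {1, 2, 5}, {3, 4, 6}.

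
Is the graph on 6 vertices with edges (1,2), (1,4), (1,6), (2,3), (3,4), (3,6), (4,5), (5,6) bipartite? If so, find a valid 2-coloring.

Step 1: Attempt 2-coloring using BFS:
  Start at vertex 1, assign color 0
  Color vertex 2 with color 1 (neighbor of 1)
  Color vertex 4 with color 1 (neighbor of 1)
  Color vertex 6 with color 1 (neighbor of 1)
  Color vertex 3 with color 0 (neighbor of 2)
  Color vertex 5 with color 0 (neighbor of 4)

Step 2: 2-coloring succeeded. No conflicts found.
  Set A (color 0): {1, 3, 5}
  Set B (color 1): {2, 4, 6}

The graph is bipartite with partition {1, 3, 5}, {2, 4, 6}.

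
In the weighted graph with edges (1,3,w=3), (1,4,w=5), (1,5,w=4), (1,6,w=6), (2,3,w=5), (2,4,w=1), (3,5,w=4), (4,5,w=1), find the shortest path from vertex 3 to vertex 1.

Step 1: Build adjacency list with weights:
  1: 3(w=3), 4(w=5), 5(w=4), 6(w=6)
  2: 3(w=5), 4(w=1)
  3: 1(w=3), 2(w=5), 5(w=4)
  4: 1(w=5), 2(w=1), 5(w=1)
  5: 1(w=4), 3(w=4), 4(w=1)
  6: 1(w=6)

Step 2: Apply Dijkstra's algorithm from vertex 3:
  Visit vertex 3 (distance=0)
    Update dist[1] = 3
    Update dist[2] = 5
    Update dist[5] = 4
  Visit vertex 1 (distance=3)
    Update dist[4] = 8
    Update dist[6] = 9

Step 3: Shortest path: 3 -> 1
Total weight: 3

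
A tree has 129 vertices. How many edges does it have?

A tree on n vertices always has exactly n - 1 edges.
For n = 129: edges = 129 - 1 = 128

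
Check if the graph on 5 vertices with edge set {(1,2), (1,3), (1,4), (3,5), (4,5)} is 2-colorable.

Step 1: Attempt 2-coloring using BFS:
  Start at vertex 1, assign color 0
  Color vertex 2 with color 1 (neighbor of 1)
  Color vertex 3 with color 1 (neighbor of 1)
  Color vertex 4 with color 1 (neighbor of 1)
  Color vertex 5 with color 0 (neighbor of 3)

Step 2: 2-coloring succeeded. No conflicts found.
  Set A (color 0): {1, 5}
  Set B (color 1): {2, 3, 4}

The graph is bipartite with partition {1, 5}, {2, 3, 4}.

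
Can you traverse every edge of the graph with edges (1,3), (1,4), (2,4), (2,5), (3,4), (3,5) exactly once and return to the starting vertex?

Step 1: Find the degree of each vertex:
  deg(1) = 2
  deg(2) = 2
  deg(3) = 3
  deg(4) = 3
  deg(5) = 2

Step 2: Count vertices with odd degree:
  Odd-degree vertices: 3, 4 (2 total)

Step 3: Apply Euler's theorem:
  - Eulerian circuit exists iff graph is connected and all vertices have even degree
  - Eulerian path exists iff graph is connected and has 0 or 2 odd-degree vertices

Graph is connected with exactly 2 odd-degree vertices (3, 4).
Eulerian path exists (starting and ending at the odd-degree vertices), but no Eulerian circuit.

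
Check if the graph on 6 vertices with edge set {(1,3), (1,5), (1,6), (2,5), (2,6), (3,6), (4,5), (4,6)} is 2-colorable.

Step 1: Attempt 2-coloring using BFS:
  Start at vertex 1, assign color 0
  Color vertex 3 with color 1 (neighbor of 1)
  Color vertex 5 with color 1 (neighbor of 1)
  Color vertex 6 with color 1 (neighbor of 1)

Step 2: Conflict found! Vertices 3 and 6 are adjacent but have the same color.
This means the graph contains an odd cycle.

The graph is NOT bipartite.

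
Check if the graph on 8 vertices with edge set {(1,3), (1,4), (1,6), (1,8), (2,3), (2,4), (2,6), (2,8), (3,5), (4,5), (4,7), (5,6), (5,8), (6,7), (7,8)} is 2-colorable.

Step 1: Attempt 2-coloring using BFS:
  Start at vertex 1, assign color 0
  Color vertex 3 with color 1 (neighbor of 1)
  Color vertex 4 with color 1 (neighbor of 1)
  Color vertex 6 with color 1 (neighbor of 1)
  Color vertex 8 with color 1 (neighbor of 1)
  Color vertex 2 with color 0 (neighbor of 3)
  Color vertex 5 with color 0 (neighbor of 3)
  Color vertex 7 with color 0 (neighbor of 4)

Step 2: 2-coloring succeeded. No conflicts found.
  Set A (color 0): {1, 2, 5, 7}
  Set B (color 1): {3, 4, 6, 8}

The graph is bipartite with partition {1, 2, 5, 7}, {3, 4, 6, 8}.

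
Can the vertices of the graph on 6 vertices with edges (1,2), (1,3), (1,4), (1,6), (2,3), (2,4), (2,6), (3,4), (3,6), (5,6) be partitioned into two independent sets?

Step 1: Attempt 2-coloring using BFS:
  Start at vertex 1, assign color 0
  Color vertex 2 with color 1 (neighbor of 1)
  Color vertex 3 with color 1 (neighbor of 1)
  Color vertex 4 with color 1 (neighbor of 1)
  Color vertex 6 with color 1 (neighbor of 1)

Step 2: Conflict found! Vertices 2 and 3 are adjacent but have the same color.
This means the graph contains an odd cycle.

The graph is NOT bipartite.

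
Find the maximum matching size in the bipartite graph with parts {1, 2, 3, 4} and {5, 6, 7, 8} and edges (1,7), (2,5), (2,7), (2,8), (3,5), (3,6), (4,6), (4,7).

Step 1: List the neighbors of each left vertex:
  1: 7
  2: 5, 7, 8
  3: 5, 6
  4: 6, 7

Step 2: Greedily match left vertices, then look for augmenting paths:
  Match 1 -- 7
  Match 2 -- 8
  Match 3 -- 5
  Match 4 -- 6
  No augmenting path remains.

Step 3: Verify this is maximum:
  Matching size 4 = min(|L|, |R|) = min(4, 4), which is an upper bound, so this matching is maximum.

Maximum matching: {(1,7), (2,8), (3,5), (4,6)}
Size: 4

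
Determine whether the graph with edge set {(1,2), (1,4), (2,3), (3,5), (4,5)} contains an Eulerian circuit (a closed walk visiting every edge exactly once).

Step 1: Find the degree of each vertex:
  deg(1) = 2
  deg(2) = 2
  deg(3) = 2
  deg(4) = 2
  deg(5) = 2

Step 2: Count vertices with odd degree:
  All vertices have even degree (0 odd-degree vertices)

Step 3: Apply Euler's theorem:
  - Eulerian circuit exists iff graph is connected and all vertices have even degree
  - Eulerian path exists iff graph is connected and has 0 or 2 odd-degree vertices

Graph is connected with 0 odd-degree vertices.
Both Eulerian circuit and Eulerian path exist.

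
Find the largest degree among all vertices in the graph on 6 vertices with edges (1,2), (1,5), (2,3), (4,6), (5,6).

Step 1: Count edges incident to each vertex:
  deg(1) = 2 (neighbors: 2, 5)
  deg(2) = 2 (neighbors: 1, 3)
  deg(3) = 1 (neighbors: 2)
  deg(4) = 1 (neighbors: 6)
  deg(5) = 2 (neighbors: 1, 6)
  deg(6) = 2 (neighbors: 4, 5)

Step 2: Find maximum:
  max(2, 2, 1, 1, 2, 2) = 2 (vertex 1)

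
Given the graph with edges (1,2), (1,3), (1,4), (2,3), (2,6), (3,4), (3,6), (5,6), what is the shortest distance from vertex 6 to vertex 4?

Step 1: Build adjacency list:
  1: 2, 3, 4
  2: 1, 3, 6
  3: 1, 2, 4, 6
  4: 1, 3
  5: 6
  6: 2, 3, 5

Step 2: BFS from vertex 6 to find shortest path to 4:
  vertex 2 reached at distance 1
  vertex 3 reached at distance 1
  vertex 5 reached at distance 1
  vertex 1 reached at distance 2
  vertex 4 reached at distance 2

Step 3: Shortest path: 6 -> 3 -> 4
Path length: 2 edges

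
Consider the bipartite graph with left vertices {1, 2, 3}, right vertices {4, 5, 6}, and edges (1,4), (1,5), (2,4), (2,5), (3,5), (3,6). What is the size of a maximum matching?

Step 1: List the neighbors of each left vertex:
  1: 4, 5
  2: 4, 5
  3: 5, 6

Step 2: Greedily match left vertices, then look for augmenting paths:
  Match 1 -- 4
  Match 2 -- 5
  Match 3 -- 6
  No augmenting path remains.

Step 3: Verify this is maximum:
  Matching size 3 = min(|L|, |R|) = min(3, 3), which is an upper bound, so this matching is maximum.

Maximum matching: {(1,4), (2,5), (3,6)}
Size: 3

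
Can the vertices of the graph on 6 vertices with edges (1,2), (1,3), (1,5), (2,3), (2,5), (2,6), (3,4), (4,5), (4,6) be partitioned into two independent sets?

Step 1: Attempt 2-coloring using BFS:
  Start at vertex 1, assign color 0
  Color vertex 2 with color 1 (neighbor of 1)
  Color vertex 3 with color 1 (neighbor of 1)
  Color vertex 5 with color 1 (neighbor of 1)

Step 2: Conflict found! Vertices 2 and 3 are adjacent but have the same color.
This means the graph contains an odd cycle.

The graph is NOT bipartite.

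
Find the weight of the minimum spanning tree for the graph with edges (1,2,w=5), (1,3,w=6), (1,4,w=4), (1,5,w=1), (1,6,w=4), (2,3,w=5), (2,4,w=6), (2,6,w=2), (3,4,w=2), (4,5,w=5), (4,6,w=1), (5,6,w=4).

Apply Kruskal's algorithm (sort edges by weight, add if no cycle):

Sorted edges by weight:
  (1,5) w=1
  (4,6) w=1
  (2,6) w=2
  (3,4) w=2
  (1,4) w=4
  (1,6) w=4
  (5,6) w=4
  (1,2) w=5
  (2,3) w=5
  (4,5) w=5
  (1,3) w=6
  (2,4) w=6

Add edge (1,5) w=1 -- no cycle. Running total: 1
Add edge (4,6) w=1 -- no cycle. Running total: 2
Add edge (2,6) w=2 -- no cycle. Running total: 4
Add edge (3,4) w=2 -- no cycle. Running total: 6
Add edge (1,4) w=4 -- no cycle. Running total: 10

MST edges: (1,5,w=1), (4,6,w=1), (2,6,w=2), (3,4,w=2), (1,4,w=4)
Total MST weight: 1 + 1 + 2 + 2 + 4 = 10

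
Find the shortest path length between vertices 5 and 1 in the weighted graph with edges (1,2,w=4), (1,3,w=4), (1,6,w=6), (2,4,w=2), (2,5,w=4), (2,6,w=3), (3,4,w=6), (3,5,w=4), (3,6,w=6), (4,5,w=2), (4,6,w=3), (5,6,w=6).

Step 1: Build adjacency list with weights:
  1: 2(w=4), 3(w=4), 6(w=6)
  2: 1(w=4), 4(w=2), 5(w=4), 6(w=3)
  3: 1(w=4), 4(w=6), 5(w=4), 6(w=6)
  4: 2(w=2), 3(w=6), 5(w=2), 6(w=3)
  5: 2(w=4), 3(w=4), 4(w=2), 6(w=6)
  6: 1(w=6), 2(w=3), 3(w=6), 4(w=3), 5(w=6)

Step 2: Apply Dijkstra's algorithm from vertex 5:
  Visit vertex 5 (distance=0)
    Update dist[2] = 4
    Update dist[3] = 4
    Update dist[4] = 2
    Update dist[6] = 6
  Visit vertex 4 (distance=2)
    Update dist[6] = 5
  Visit vertex 2 (distance=4)
    Update dist[1] = 8
  Visit vertex 3 (distance=4)
  Visit vertex 6 (distance=5)
  Visit vertex 1 (distance=8)

Step 3: Shortest path: 5 -> 2 -> 1
Total weight: 4 + 4 = 8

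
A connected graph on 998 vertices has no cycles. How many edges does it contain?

A tree on n vertices always has exactly n - 1 edges.
For n = 998: edges = 998 - 1 = 997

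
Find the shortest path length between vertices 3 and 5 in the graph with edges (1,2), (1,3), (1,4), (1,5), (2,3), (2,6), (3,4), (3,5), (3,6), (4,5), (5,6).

Step 1: Build adjacency list:
  1: 2, 3, 4, 5
  2: 1, 3, 6
  3: 1, 2, 4, 5, 6
  4: 1, 3, 5
  5: 1, 3, 4, 6
  6: 2, 3, 5

Step 2: BFS from vertex 3 to find shortest path to 5:
  vertex 1 reached at distance 1
  vertex 2 reached at distance 1
  vertex 4 reached at distance 1
  vertex 5 reached at distance 1

Step 3: Shortest path: 3 -> 5
Path length: 1 edge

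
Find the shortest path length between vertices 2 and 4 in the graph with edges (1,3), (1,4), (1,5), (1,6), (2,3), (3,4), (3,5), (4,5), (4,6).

Step 1: Build adjacency list:
  1: 3, 4, 5, 6
  2: 3
  3: 1, 2, 4, 5
  4: 1, 3, 5, 6
  5: 1, 3, 4
  6: 1, 4

Step 2: BFS from vertex 2 to find shortest path to 4:
  vertex 3 reached at distance 1
  vertex 1 reached at distance 2
  vertex 4 reached at distance 2

Step 3: Shortest path: 2 -> 3 -> 4
Path length: 2 edges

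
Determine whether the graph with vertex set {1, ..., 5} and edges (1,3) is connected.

Step 1: Build adjacency list from edges:
  1: 3
  2: (none)
  3: 1
  4: (none)
  5: (none)

Step 2: Run BFS/DFS from vertex 1:
  Visited: {1, 3}
  Reached 2 of 5 vertices

Step 3: Only 2 of 5 vertices reached. Graph is disconnected.
Connected components: {1, 3}, {2}, {4}, {5}
Answer: No, the graph is not connected (4 components).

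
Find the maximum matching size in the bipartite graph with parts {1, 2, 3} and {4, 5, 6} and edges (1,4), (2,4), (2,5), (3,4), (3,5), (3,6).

Step 1: List the neighbors of each left vertex:
  1: 4
  2: 4, 5
  3: 4, 5, 6

Step 2: Greedily match left vertices, then look for augmenting paths:
  Match 1 -- 4
  Match 2 -- 5
  Match 3 -- 6
  No augmenting path remains.

Step 3: Verify this is maximum:
  Matching size 3 = min(|L|, |R|) = min(3, 3), which is an upper bound, so this matching is maximum.

Maximum matching: {(1,4), (2,5), (3,6)}
Size: 3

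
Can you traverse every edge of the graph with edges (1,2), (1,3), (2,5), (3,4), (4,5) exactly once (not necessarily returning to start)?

Step 1: Find the degree of each vertex:
  deg(1) = 2
  deg(2) = 2
  deg(3) = 2
  deg(4) = 2
  deg(5) = 2

Step 2: Count vertices with odd degree:
  All vertices have even degree (0 odd-degree vertices)

Step 3: Apply Euler's theorem:
  - Eulerian circuit exists iff graph is connected and all vertices have even degree
  - Eulerian path exists iff graph is connected and has 0 or 2 odd-degree vertices

Graph is connected with 0 odd-degree vertices.
Both Eulerian circuit and Eulerian path exist.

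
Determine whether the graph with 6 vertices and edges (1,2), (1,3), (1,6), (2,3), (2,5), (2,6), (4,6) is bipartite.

Step 1: Attempt 2-coloring using BFS:
  Start at vertex 1, assign color 0
  Color vertex 2 with color 1 (neighbor of 1)
  Color vertex 3 with color 1 (neighbor of 1)
  Color vertex 6 with color 1 (neighbor of 1)

Step 2: Conflict found! Vertices 2 and 3 are adjacent but have the same color.
This means the graph contains an odd cycle.

The graph is NOT bipartite.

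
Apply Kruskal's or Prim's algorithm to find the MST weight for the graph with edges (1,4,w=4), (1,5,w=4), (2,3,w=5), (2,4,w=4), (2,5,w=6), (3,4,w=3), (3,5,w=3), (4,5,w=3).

Apply Kruskal's algorithm (sort edges by weight, add if no cycle):

Sorted edges by weight:
  (3,5) w=3
  (3,4) w=3
  (4,5) w=3
  (1,5) w=4
  (1,4) w=4
  (2,4) w=4
  (2,3) w=5
  (2,5) w=6

Add edge (3,5) w=3 -- no cycle. Running total: 3
Add edge (3,4) w=3 -- no cycle. Running total: 6
Skip edge (4,5) w=3 -- would create cycle
Add edge (1,5) w=4 -- no cycle. Running total: 10
Skip edge (1,4) w=4 -- would create cycle
Add edge (2,4) w=4 -- no cycle. Running total: 14

MST edges: (3,5,w=3), (3,4,w=3), (1,5,w=4), (2,4,w=4)
Total MST weight: 3 + 3 + 4 + 4 = 14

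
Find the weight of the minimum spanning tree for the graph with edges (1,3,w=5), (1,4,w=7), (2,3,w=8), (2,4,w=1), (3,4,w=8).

Apply Kruskal's algorithm (sort edges by weight, add if no cycle):

Sorted edges by weight:
  (2,4) w=1
  (1,3) w=5
  (1,4) w=7
  (2,3) w=8
  (3,4) w=8

Add edge (2,4) w=1 -- no cycle. Running total: 1
Add edge (1,3) w=5 -- no cycle. Running total: 6
Add edge (1,4) w=7 -- no cycle. Running total: 13

MST edges: (2,4,w=1), (1,3,w=5), (1,4,w=7)
Total MST weight: 1 + 5 + 7 = 13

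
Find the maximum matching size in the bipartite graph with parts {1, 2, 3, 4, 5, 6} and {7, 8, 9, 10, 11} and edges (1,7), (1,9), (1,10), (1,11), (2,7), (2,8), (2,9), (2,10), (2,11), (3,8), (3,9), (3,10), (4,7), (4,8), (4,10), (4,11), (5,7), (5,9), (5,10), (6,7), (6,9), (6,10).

Step 1: List the neighbors of each left vertex:
  1: 7, 9, 10, 11
  2: 7, 8, 9, 10, 11
  3: 8, 9, 10
  4: 7, 8, 10, 11
  5: 7, 9, 10
  6: 7, 9, 10

Step 2: Greedily match left vertices, then look for augmenting paths:
  Match 1 -- 11
  Match 2 -- 8
  Match 3 -- 9
  Match 4 -- 10
  Match 5 -- 7
  No augmenting path remains.

Step 3: Verify this is maximum:
  Matching size 5 = min(|L|, |R|) = min(6, 5), which is an upper bound, so this matching is maximum.

Maximum matching: {(1,11), (2,8), (3,9), (4,10), (5,7)}
Size: 5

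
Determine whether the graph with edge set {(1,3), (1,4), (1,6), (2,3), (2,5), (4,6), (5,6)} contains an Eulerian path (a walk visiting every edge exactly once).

Step 1: Find the degree of each vertex:
  deg(1) = 3
  deg(2) = 2
  deg(3) = 2
  deg(4) = 2
  deg(5) = 2
  deg(6) = 3

Step 2: Count vertices with odd degree:
  Odd-degree vertices: 1, 6 (2 total)

Step 3: Apply Euler's theorem:
  - Eulerian circuit exists iff graph is connected and all vertices have even degree
  - Eulerian path exists iff graph is connected and has 0 or 2 odd-degree vertices

Graph is connected with exactly 2 odd-degree vertices (1, 6).
Eulerian path exists (starting and ending at the odd-degree vertices), but no Eulerian circuit.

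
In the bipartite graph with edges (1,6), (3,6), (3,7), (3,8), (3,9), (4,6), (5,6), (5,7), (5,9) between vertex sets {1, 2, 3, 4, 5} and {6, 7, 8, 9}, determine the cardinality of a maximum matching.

Step 1: List the neighbors of each left vertex:
  1: 6
  2: (none)
  3: 6, 7, 8, 9
  4: 6
  5: 6, 7, 9

Step 2: Greedily match left vertices, then look for augmenting paths:
  Match 1 -- 6
  Match 3 -- 7
  Match 5 -- 9
  No augmenting path remains.

Step 3: Verify this is maximum:
  Matching has size 3. The vertex set {3, 5, 6} covers every edge and has size 3; any matching has at most one edge per cover vertex, so 3 is maximum (König's theorem).

Maximum matching: {(1,6), (3,7), (5,9)}
Size: 3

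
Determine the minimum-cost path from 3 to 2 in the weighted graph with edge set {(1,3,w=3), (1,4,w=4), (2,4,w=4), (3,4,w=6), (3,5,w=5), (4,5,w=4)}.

Step 1: Build adjacency list with weights:
  1: 3(w=3), 4(w=4)
  2: 4(w=4)
  3: 1(w=3), 4(w=6), 5(w=5)
  4: 1(w=4), 2(w=4), 3(w=6), 5(w=4)
  5: 3(w=5), 4(w=4)

Step 2: Apply Dijkstra's algorithm from vertex 3:
  Visit vertex 3 (distance=0)
    Update dist[1] = 3
    Update dist[4] = 6
    Update dist[5] = 5
  Visit vertex 1 (distance=3)
  Visit vertex 5 (distance=5)
  Visit vertex 4 (distance=6)
    Update dist[2] = 10
  Visit vertex 2 (distance=10)

Step 3: Shortest path: 3 -> 4 -> 2
Total weight: 6 + 4 = 10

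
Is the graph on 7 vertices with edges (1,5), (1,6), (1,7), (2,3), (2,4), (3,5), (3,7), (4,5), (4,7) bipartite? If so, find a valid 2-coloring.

Step 1: Attempt 2-coloring using BFS:
  Start at vertex 1, assign color 0
  Color vertex 5 with color 1 (neighbor of 1)
  Color vertex 6 with color 1 (neighbor of 1)
  Color vertex 7 with color 1 (neighbor of 1)
  Color vertex 3 with color 0 (neighbor of 5)
  Color vertex 4 with color 0 (neighbor of 5)
  Color vertex 2 with color 1 (neighbor of 3)

Step 2: 2-coloring succeeded. No conflicts found.
  Set A (color 0): {1, 3, 4}
  Set B (color 1): {2, 5, 6, 7}

The graph is bipartite with partition {1, 3, 4}, {2, 5, 6, 7}.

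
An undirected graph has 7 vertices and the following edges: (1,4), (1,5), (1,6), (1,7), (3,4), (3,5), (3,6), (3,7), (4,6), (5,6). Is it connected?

Step 1: Build adjacency list from edges:
  1: 4, 5, 6, 7
  2: (none)
  3: 4, 5, 6, 7
  4: 1, 3, 6
  5: 1, 3, 6
  6: 1, 3, 4, 5
  7: 1, 3

Step 2: Run BFS/DFS from vertex 1:
  Visited: {1, 4, 5, 6, 7, 3}
  Reached 6 of 7 vertices

Step 3: Only 6 of 7 vertices reached. Graph is disconnected.
Connected components: {1, 3, 4, 5, 6, 7}, {2}
Answer: No, the graph is not connected (2 components).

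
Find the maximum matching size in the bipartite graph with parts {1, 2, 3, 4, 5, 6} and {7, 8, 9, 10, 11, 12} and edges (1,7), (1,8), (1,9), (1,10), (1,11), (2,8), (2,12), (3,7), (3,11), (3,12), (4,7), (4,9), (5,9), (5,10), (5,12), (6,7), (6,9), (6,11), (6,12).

Step 1: List the neighbors of each left vertex:
  1: 7, 8, 9, 10, 11
  2: 8, 12
  3: 7, 11, 12
  4: 7, 9
  5: 9, 10, 12
  6: 7, 9, 11, 12

Step 2: Greedily match left vertices, then look for augmenting paths:
  Match 1 -- 7
  Match 2 -- 8
  Match 3 -- 11
  Match 4 -- 9
  Match 5 -- 10
  Match 6 -- 12
  No augmenting path remains.

Step 3: Verify this is maximum:
  Matching size 6 = min(|L|, |R|) = min(6, 6), which is an upper bound, so this matching is maximum.

Maximum matching: {(1,7), (2,8), (3,11), (4,9), (5,10), (6,12)}
Size: 6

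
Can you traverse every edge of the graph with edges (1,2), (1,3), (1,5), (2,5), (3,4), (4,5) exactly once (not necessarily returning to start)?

Step 1: Find the degree of each vertex:
  deg(1) = 3
  deg(2) = 2
  deg(3) = 2
  deg(4) = 2
  deg(5) = 3

Step 2: Count vertices with odd degree:
  Odd-degree vertices: 1, 5 (2 total)

Step 3: Apply Euler's theorem:
  - Eulerian circuit exists iff graph is connected and all vertices have even degree
  - Eulerian path exists iff graph is connected and has 0 or 2 odd-degree vertices

Graph is connected with exactly 2 odd-degree vertices (1, 5).
Eulerian path exists (starting and ending at the odd-degree vertices), but no Eulerian circuit.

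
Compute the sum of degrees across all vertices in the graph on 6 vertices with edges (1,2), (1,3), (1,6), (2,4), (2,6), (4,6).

Step 1: Count edges incident to each vertex:
  deg(1) = 3 (neighbors: 2, 3, 6)
  deg(2) = 3 (neighbors: 1, 4, 6)
  deg(3) = 1 (neighbors: 1)
  deg(4) = 2 (neighbors: 2, 6)
  deg(5) = 0 (neighbors: none)
  deg(6) = 3 (neighbors: 1, 2, 4)

Step 2: Sum all degrees:
  3 + 3 + 1 + 2 + 0 + 3 = 12

Verification: sum of degrees = 2 * |E| = 2 * 6 = 12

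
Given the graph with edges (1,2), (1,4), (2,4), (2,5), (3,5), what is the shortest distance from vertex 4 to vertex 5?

Step 1: Build adjacency list:
  1: 2, 4
  2: 1, 4, 5
  3: 5
  4: 1, 2
  5: 2, 3

Step 2: BFS from vertex 4 to find shortest path to 5:
  vertex 1 reached at distance 1
  vertex 2 reached at distance 1
  vertex 5 reached at distance 2

Step 3: Shortest path: 4 -> 2 -> 5
Path length: 2 edges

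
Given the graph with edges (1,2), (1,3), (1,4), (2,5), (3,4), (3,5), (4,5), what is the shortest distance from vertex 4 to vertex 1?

Step 1: Build adjacency list:
  1: 2, 3, 4
  2: 1, 5
  3: 1, 4, 5
  4: 1, 3, 5
  5: 2, 3, 4

Step 2: BFS from vertex 4 to find shortest path to 1:
  vertex 1 reached at distance 1

Step 3: Shortest path: 4 -> 1
Path length: 1 edge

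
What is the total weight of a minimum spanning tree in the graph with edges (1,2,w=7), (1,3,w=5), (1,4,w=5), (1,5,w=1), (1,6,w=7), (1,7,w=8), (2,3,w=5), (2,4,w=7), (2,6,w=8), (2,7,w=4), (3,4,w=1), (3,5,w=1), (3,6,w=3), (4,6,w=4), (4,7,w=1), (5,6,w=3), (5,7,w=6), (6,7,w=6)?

Apply Kruskal's algorithm (sort edges by weight, add if no cycle):

Sorted edges by weight:
  (1,5) w=1
  (3,4) w=1
  (3,5) w=1
  (4,7) w=1
  (3,6) w=3
  (5,6) w=3
  (2,7) w=4
  (4,6) w=4
  (1,3) w=5
  (1,4) w=5
  (2,3) w=5
  (5,7) w=6
  (6,7) w=6
  (1,2) w=7
  (1,6) w=7
  (2,4) w=7
  (1,7) w=8
  (2,6) w=8

Add edge (1,5) w=1 -- no cycle. Running total: 1
Add edge (3,4) w=1 -- no cycle. Running total: 2
Add edge (3,5) w=1 -- no cycle. Running total: 3
Add edge (4,7) w=1 -- no cycle. Running total: 4
Add edge (3,6) w=3 -- no cycle. Running total: 7
Skip edge (5,6) w=3 -- would create cycle
Add edge (2,7) w=4 -- no cycle. Running total: 11

MST edges: (1,5,w=1), (3,4,w=1), (3,5,w=1), (4,7,w=1), (3,6,w=3), (2,7,w=4)
Total MST weight: 1 + 1 + 1 + 1 + 3 + 4 = 11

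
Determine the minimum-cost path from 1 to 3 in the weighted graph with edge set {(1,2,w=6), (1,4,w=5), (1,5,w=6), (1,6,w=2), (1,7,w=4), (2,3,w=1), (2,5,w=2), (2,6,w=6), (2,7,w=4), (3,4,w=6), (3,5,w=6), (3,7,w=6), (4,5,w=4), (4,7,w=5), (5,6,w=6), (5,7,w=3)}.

Step 1: Build adjacency list with weights:
  1: 2(w=6), 4(w=5), 5(w=6), 6(w=2), 7(w=4)
  2: 1(w=6), 3(w=1), 5(w=2), 6(w=6), 7(w=4)
  3: 2(w=1), 4(w=6), 5(w=6), 7(w=6)
  4: 1(w=5), 3(w=6), 5(w=4), 7(w=5)
  5: 1(w=6), 2(w=2), 3(w=6), 4(w=4), 6(w=6), 7(w=3)
  6: 1(w=2), 2(w=6), 5(w=6)
  7: 1(w=4), 2(w=4), 3(w=6), 4(w=5), 5(w=3)

Step 2: Apply Dijkstra's algorithm from vertex 1:
  Visit vertex 1 (distance=0)
    Update dist[2] = 6
    Update dist[4] = 5
    Update dist[5] = 6
    Update dist[6] = 2
    Update dist[7] = 4
  Visit vertex 6 (distance=2)
  Visit vertex 7 (distance=4)
    Update dist[3] = 10
  Visit vertex 4 (distance=5)
  Visit vertex 2 (distance=6)
    Update dist[3] = 7
  Visit vertex 5 (distance=6)
  Visit vertex 3 (distance=7)

Step 3: Shortest path: 1 -> 2 -> 3
Total weight: 6 + 1 = 7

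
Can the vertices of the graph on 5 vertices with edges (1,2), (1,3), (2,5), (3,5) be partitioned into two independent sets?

Step 1: Attempt 2-coloring using BFS:
  Start at vertex 1, assign color 0
  Color vertex 2 with color 1 (neighbor of 1)
  Color vertex 3 with color 1 (neighbor of 1)
  Color vertex 5 with color 0 (neighbor of 2)
  Start new component at vertex 4, assign color 0

Step 2: 2-coloring succeeded. No conflicts found.
  Set A (color 0): {1, 4, 5}
  Set B (color 1): {2, 3}

The graph is bipartite with partition {1, 4, 5}, {2, 3}.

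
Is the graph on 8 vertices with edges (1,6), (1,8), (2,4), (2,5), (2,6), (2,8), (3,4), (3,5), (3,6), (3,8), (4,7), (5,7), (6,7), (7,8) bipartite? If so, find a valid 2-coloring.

Step 1: Attempt 2-coloring using BFS:
  Start at vertex 1, assign color 0
  Color vertex 6 with color 1 (neighbor of 1)
  Color vertex 8 with color 1 (neighbor of 1)
  Color vertex 2 with color 0 (neighbor of 6)
  Color vertex 3 with color 0 (neighbor of 6)
  Color vertex 7 with color 0 (neighbor of 6)
  Color vertex 4 with color 1 (neighbor of 2)
  Color vertex 5 with color 1 (neighbor of 2)

Step 2: 2-coloring succeeded. No conflicts found.
  Set A (color 0): {1, 2, 3, 7}
  Set B (color 1): {4, 5, 6, 8}

The graph is bipartite with partition {1, 2, 3, 7}, {4, 5, 6, 8}.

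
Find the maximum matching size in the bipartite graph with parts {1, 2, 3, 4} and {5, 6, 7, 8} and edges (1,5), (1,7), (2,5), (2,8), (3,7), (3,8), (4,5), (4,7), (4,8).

Step 1: List the neighbors of each left vertex:
  1: 5, 7
  2: 5, 8
  3: 7, 8
  4: 5, 7, 8

Step 2: Greedily match left vertices, then look for augmenting paths:
  Match 1 -- 5
  Match 2 -- 8
  Match 3 -- 7
  No augmenting path remains.

Step 3: Verify this is maximum:
  Matching has size 3. The vertex set {5, 7, 8} covers every edge and has size 3; any matching has at most one edge per cover vertex, so 3 is maximum (König's theorem).

Maximum matching: {(1,5), (2,8), (3,7)}
Size: 3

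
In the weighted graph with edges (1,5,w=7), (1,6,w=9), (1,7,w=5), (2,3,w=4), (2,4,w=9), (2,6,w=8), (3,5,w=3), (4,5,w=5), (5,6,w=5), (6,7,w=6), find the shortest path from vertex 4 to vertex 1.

Step 1: Build adjacency list with weights:
  1: 5(w=7), 6(w=9), 7(w=5)
  2: 3(w=4), 4(w=9), 6(w=8)
  3: 2(w=4), 5(w=3)
  4: 2(w=9), 5(w=5)
  5: 1(w=7), 3(w=3), 4(w=5), 6(w=5)
  6: 1(w=9), 2(w=8), 5(w=5), 7(w=6)
  7: 1(w=5), 6(w=6)

Step 2: Apply Dijkstra's algorithm from vertex 4:
  Visit vertex 4 (distance=0)
    Update dist[2] = 9
    Update dist[5] = 5
  Visit vertex 5 (distance=5)
    Update dist[1] = 12
    Update dist[3] = 8
    Update dist[6] = 10
  Visit vertex 3 (distance=8)
  Visit vertex 2 (distance=9)
  Visit vertex 6 (distance=10)
    Update dist[7] = 16
  Visit vertex 1 (distance=12)

Step 3: Shortest path: 4 -> 5 -> 1
Total weight: 5 + 7 = 12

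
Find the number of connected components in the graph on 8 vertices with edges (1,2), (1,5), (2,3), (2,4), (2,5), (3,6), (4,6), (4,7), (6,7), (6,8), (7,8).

Step 1: Build adjacency list from edges:
  1: 2, 5
  2: 1, 3, 4, 5
  3: 2, 6
  4: 2, 6, 7
  5: 1, 2
  6: 3, 4, 7, 8
  7: 4, 6, 8
  8: 6, 7

Step 2: Run BFS/DFS from vertex 1:
  Visited: {1, 2, 5, 3, 4, 6, 7, 8}
  Reached 8 of 8 vertices

Step 3: All 8 vertices reached from vertex 1, so the graph is connected.
Number of connected components: 1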